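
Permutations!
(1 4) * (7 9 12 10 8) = [0, 4, 2, 3, 1, 5, 6, 9, 7, 12, 8, 11, 10] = (1 4)(7 9 12 10 8)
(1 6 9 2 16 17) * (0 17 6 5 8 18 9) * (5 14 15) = (0 17 1 14 15 5 8 18 9 2 16 6) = [17, 14, 16, 3, 4, 8, 0, 7, 18, 2, 10, 11, 12, 13, 15, 5, 6, 1, 9]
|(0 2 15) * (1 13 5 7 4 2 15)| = |(0 15)(1 13 5 7 4 2)| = 6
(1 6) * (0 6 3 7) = [6, 3, 2, 7, 4, 5, 1, 0] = (0 6 1 3 7)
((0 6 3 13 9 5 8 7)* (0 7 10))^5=(0 5 3 10 9 6 8 13)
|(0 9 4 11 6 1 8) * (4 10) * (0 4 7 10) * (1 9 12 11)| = |(0 12 11 6 9)(1 8 4)(7 10)| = 30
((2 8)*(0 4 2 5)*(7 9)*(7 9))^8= (9)(0 8 4 5 2)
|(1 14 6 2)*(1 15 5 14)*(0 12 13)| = 15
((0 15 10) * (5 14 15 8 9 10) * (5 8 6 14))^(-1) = (0 10 9 8 15 14 6)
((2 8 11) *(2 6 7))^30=((2 8 11 6 7))^30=(11)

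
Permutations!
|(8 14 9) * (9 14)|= 2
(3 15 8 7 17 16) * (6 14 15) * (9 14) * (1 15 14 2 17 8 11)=(1 15 11)(2 17 16 3 6 9)(7 8)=[0, 15, 17, 6, 4, 5, 9, 8, 7, 2, 10, 1, 12, 13, 14, 11, 3, 16]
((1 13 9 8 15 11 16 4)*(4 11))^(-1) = (1 4 15 8 9 13)(11 16)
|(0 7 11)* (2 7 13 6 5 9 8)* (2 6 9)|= 9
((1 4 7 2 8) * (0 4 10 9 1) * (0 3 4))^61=(1 10 9)(2 8 3 4 7)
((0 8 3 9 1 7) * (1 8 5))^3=(9)(0 7 1 5)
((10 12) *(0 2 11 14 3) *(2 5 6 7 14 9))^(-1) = (0 3 14 7 6 5)(2 9 11)(10 12)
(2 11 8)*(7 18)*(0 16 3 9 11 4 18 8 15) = [16, 1, 4, 9, 18, 5, 6, 8, 2, 11, 10, 15, 12, 13, 14, 0, 3, 17, 7] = (0 16 3 9 11 15)(2 4 18 7 8)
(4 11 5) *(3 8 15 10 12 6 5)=(3 8 15 10 12 6 5 4 11)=[0, 1, 2, 8, 11, 4, 5, 7, 15, 9, 12, 3, 6, 13, 14, 10]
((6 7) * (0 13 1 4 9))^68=(0 4 13 9 1)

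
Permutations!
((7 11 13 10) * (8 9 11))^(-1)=(7 10 13 11 9 8)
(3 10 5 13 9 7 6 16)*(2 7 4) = [0, 1, 7, 10, 2, 13, 16, 6, 8, 4, 5, 11, 12, 9, 14, 15, 3] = (2 7 6 16 3 10 5 13 9 4)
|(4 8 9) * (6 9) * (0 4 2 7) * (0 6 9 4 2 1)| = 8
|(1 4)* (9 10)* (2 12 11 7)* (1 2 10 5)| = 9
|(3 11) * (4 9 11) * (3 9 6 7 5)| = |(3 4 6 7 5)(9 11)| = 10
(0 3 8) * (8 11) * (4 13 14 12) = (0 3 11 8)(4 13 14 12) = [3, 1, 2, 11, 13, 5, 6, 7, 0, 9, 10, 8, 4, 14, 12]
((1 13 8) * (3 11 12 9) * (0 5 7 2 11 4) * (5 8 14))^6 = (0 7 4 5 3 14 9 13 12 1 11 8 2)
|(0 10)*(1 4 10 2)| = |(0 2 1 4 10)| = 5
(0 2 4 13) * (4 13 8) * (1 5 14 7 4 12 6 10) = (0 2 13)(1 5 14 7 4 8 12 6 10) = [2, 5, 13, 3, 8, 14, 10, 4, 12, 9, 1, 11, 6, 0, 7]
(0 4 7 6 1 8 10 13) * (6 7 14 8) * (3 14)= (0 4 3 14 8 10 13)(1 6)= [4, 6, 2, 14, 3, 5, 1, 7, 10, 9, 13, 11, 12, 0, 8]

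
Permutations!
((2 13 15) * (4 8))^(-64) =((2 13 15)(4 8))^(-64) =(2 15 13)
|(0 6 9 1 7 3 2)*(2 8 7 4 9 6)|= |(0 2)(1 4 9)(3 8 7)|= 6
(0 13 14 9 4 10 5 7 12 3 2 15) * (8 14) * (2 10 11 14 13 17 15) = [17, 1, 2, 10, 11, 7, 6, 12, 13, 4, 5, 14, 3, 8, 9, 0, 16, 15] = (0 17 15)(3 10 5 7 12)(4 11 14 9)(8 13)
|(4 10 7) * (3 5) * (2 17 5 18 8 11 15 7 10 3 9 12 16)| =|(2 17 5 9 12 16)(3 18 8 11 15 7 4)| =42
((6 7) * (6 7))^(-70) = ((7))^(-70) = (7)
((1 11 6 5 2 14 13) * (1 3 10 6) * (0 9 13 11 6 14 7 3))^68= (0 13 9)(1 3 6 10 5 14 2 11 7)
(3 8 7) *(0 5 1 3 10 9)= (0 5 1 3 8 7 10 9)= [5, 3, 2, 8, 4, 1, 6, 10, 7, 0, 9]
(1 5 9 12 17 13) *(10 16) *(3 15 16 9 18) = (1 5 18 3 15 16 10 9 12 17 13) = [0, 5, 2, 15, 4, 18, 6, 7, 8, 12, 9, 11, 17, 1, 14, 16, 10, 13, 3]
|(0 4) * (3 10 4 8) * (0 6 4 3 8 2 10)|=|(0 2 10 3)(4 6)|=4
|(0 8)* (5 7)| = |(0 8)(5 7)| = 2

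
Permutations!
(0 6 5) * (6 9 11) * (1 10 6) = (0 9 11 1 10 6 5) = [9, 10, 2, 3, 4, 0, 5, 7, 8, 11, 6, 1]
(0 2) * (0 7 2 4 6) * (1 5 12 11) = (0 4 6)(1 5 12 11)(2 7) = [4, 5, 7, 3, 6, 12, 0, 2, 8, 9, 10, 1, 11]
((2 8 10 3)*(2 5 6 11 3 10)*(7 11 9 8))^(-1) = (2 8 9 6 5 3 11 7)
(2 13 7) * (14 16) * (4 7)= (2 13 4 7)(14 16)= [0, 1, 13, 3, 7, 5, 6, 2, 8, 9, 10, 11, 12, 4, 16, 15, 14]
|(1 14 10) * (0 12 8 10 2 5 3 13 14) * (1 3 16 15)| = 12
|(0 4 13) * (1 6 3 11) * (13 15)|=4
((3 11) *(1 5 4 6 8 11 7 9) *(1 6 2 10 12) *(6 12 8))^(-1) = (1 12 9 7 3 11 8 10 2 4 5)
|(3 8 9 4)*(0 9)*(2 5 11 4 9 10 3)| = 4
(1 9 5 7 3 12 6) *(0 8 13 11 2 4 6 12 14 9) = [8, 0, 4, 14, 6, 7, 1, 3, 13, 5, 10, 2, 12, 11, 9] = (0 8 13 11 2 4 6 1)(3 14 9 5 7)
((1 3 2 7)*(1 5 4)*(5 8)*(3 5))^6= (2 8)(3 7)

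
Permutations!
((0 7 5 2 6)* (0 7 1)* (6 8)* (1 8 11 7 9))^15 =((0 8 6 9 1)(2 11 7 5))^15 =(2 5 7 11)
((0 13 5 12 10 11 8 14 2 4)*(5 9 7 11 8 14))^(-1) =((0 13 9 7 11 14 2 4)(5 12 10 8))^(-1) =(0 4 2 14 11 7 9 13)(5 8 10 12)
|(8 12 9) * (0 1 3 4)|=12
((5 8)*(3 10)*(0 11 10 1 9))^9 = (0 3)(1 11)(5 8)(9 10)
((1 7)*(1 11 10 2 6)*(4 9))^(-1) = (1 6 2 10 11 7)(4 9)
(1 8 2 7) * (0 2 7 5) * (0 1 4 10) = (0 2 5 1 8 7 4 10) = [2, 8, 5, 3, 10, 1, 6, 4, 7, 9, 0]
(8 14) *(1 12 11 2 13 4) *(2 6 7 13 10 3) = [0, 12, 10, 2, 1, 5, 7, 13, 14, 9, 3, 6, 11, 4, 8] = (1 12 11 6 7 13 4)(2 10 3)(8 14)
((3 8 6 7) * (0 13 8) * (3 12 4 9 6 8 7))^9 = ((0 13 7 12 4 9 6 3))^9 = (0 13 7 12 4 9 6 3)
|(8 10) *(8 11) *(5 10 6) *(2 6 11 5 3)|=|(2 6 3)(5 10)(8 11)|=6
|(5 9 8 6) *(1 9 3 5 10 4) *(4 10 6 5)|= |(10)(1 9 8 5 3 4)|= 6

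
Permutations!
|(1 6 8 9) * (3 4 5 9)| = |(1 6 8 3 4 5 9)| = 7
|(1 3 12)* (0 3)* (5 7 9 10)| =4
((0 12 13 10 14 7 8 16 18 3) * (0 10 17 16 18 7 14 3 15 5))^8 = ((0 12 13 17 16 7 8 18 15 5)(3 10))^8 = (0 15 8 16 13)(5 18 7 17 12)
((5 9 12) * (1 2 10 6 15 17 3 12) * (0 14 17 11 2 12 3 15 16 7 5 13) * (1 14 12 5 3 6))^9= (17)(3 6 16 7)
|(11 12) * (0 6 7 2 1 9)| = 6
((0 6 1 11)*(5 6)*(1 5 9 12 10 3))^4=((0 9 12 10 3 1 11)(5 6))^4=(0 3 9 1 12 11 10)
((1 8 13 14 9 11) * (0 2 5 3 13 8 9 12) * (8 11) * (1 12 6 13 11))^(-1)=((0 2 5 3 11 12)(1 9 8)(6 13 14))^(-1)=(0 12 11 3 5 2)(1 8 9)(6 14 13)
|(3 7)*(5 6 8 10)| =4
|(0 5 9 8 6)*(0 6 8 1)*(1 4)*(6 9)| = 6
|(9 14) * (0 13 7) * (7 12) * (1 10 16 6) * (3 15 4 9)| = 20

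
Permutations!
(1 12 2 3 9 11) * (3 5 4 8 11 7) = (1 12 2 5 4 8 11)(3 9 7) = [0, 12, 5, 9, 8, 4, 6, 3, 11, 7, 10, 1, 2]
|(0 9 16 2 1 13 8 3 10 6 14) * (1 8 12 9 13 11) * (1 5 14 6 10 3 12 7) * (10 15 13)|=45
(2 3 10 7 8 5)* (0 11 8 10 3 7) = (0 11 8 5 2 7 10) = [11, 1, 7, 3, 4, 2, 6, 10, 5, 9, 0, 8]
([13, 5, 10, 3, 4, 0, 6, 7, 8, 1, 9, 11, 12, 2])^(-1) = (0 5 1 9 10 2 13)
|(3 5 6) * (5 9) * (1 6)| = 5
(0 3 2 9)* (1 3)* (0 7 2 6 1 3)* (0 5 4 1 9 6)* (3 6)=[6, 5, 3, 0, 1, 4, 9, 2, 8, 7]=(0 6 9 7 2 3)(1 5 4)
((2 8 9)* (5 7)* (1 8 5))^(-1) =((1 8 9 2 5 7))^(-1) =(1 7 5 2 9 8)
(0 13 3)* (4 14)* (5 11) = (0 13 3)(4 14)(5 11) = [13, 1, 2, 0, 14, 11, 6, 7, 8, 9, 10, 5, 12, 3, 4]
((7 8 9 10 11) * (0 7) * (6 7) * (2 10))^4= ((0 6 7 8 9 2 10 11))^4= (0 9)(2 6)(7 10)(8 11)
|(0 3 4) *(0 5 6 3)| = |(3 4 5 6)| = 4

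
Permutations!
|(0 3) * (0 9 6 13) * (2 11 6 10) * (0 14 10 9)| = 6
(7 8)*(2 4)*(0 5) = (0 5)(2 4)(7 8) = [5, 1, 4, 3, 2, 0, 6, 8, 7]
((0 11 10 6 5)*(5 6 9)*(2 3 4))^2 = (0 10 5 11 9)(2 4 3)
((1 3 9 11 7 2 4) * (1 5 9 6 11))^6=(1 4 11)(2 6 9)(3 5 7)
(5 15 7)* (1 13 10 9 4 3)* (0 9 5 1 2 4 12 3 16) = [9, 13, 4, 2, 16, 15, 6, 1, 8, 12, 5, 11, 3, 10, 14, 7, 0] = (0 9 12 3 2 4 16)(1 13 10 5 15 7)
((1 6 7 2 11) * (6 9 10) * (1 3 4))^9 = (11)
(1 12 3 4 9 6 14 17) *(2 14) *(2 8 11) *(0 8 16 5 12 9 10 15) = [8, 9, 14, 4, 10, 12, 16, 7, 11, 6, 15, 2, 3, 13, 17, 0, 5, 1] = (0 8 11 2 14 17 1 9 6 16 5 12 3 4 10 15)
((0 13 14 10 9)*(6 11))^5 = (14)(6 11)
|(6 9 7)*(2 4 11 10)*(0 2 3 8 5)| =|(0 2 4 11 10 3 8 5)(6 9 7)| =24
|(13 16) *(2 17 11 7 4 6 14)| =14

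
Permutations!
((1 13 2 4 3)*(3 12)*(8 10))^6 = (13)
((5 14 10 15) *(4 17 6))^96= ((4 17 6)(5 14 10 15))^96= (17)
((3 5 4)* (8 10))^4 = (10)(3 5 4)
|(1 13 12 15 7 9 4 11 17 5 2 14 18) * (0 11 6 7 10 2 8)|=|(0 11 17 5 8)(1 13 12 15 10 2 14 18)(4 6 7 9)|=40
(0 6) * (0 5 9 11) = (0 6 5 9 11) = [6, 1, 2, 3, 4, 9, 5, 7, 8, 11, 10, 0]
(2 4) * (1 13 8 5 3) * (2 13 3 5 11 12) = (1 3)(2 4 13 8 11 12) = [0, 3, 4, 1, 13, 5, 6, 7, 11, 9, 10, 12, 2, 8]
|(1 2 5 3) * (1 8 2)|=4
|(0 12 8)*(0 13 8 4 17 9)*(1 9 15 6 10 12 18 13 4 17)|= |(0 18 13 8 4 1 9)(6 10 12 17 15)|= 35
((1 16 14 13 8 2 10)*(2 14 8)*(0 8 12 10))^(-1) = (0 2 13 14 8)(1 10 12 16) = ((0 8 14 13 2)(1 16 12 10))^(-1)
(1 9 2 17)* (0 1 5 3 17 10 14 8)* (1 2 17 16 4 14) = (0 2 10 1 9 17 5 3 16 4 14 8) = [2, 9, 10, 16, 14, 3, 6, 7, 0, 17, 1, 11, 12, 13, 8, 15, 4, 5]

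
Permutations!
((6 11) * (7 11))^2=((6 7 11))^2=(6 11 7)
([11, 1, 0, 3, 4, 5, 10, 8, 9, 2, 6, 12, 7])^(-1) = (0 2 9 8 7 12 11)(6 10)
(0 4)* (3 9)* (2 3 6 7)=(0 4)(2 3 9 6 7)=[4, 1, 3, 9, 0, 5, 7, 2, 8, 6]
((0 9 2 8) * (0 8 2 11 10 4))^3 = (0 10 9 4 11)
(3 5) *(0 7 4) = [7, 1, 2, 5, 0, 3, 6, 4] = (0 7 4)(3 5)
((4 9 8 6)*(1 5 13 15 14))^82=((1 5 13 15 14)(4 9 8 6))^82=(1 13 14 5 15)(4 8)(6 9)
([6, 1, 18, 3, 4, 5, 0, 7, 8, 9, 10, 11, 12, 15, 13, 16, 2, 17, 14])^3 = (0 6)(2 13)(14 16)(15 18)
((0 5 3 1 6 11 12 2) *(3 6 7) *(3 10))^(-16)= (0 6 12)(2 5 11)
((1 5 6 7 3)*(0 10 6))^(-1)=(0 5 1 3 7 6 10)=((0 10 6 7 3 1 5))^(-1)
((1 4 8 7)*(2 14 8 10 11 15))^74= ((1 4 10 11 15 2 14 8 7))^74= (1 10 15 14 7 4 11 2 8)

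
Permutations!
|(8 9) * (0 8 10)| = |(0 8 9 10)| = 4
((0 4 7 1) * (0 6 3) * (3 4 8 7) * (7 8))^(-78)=((8)(0 7 1 6 4 3))^(-78)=(8)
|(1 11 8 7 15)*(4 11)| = 6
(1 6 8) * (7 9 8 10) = [0, 6, 2, 3, 4, 5, 10, 9, 1, 8, 7] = (1 6 10 7 9 8)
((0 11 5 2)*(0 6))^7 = ((0 11 5 2 6))^7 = (0 5 6 11 2)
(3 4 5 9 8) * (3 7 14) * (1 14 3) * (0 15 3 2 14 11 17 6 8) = [15, 11, 14, 4, 5, 9, 8, 2, 7, 0, 10, 17, 12, 13, 1, 3, 16, 6] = (0 15 3 4 5 9)(1 11 17 6 8 7 2 14)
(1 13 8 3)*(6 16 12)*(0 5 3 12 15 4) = (0 5 3 1 13 8 12 6 16 15 4) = [5, 13, 2, 1, 0, 3, 16, 7, 12, 9, 10, 11, 6, 8, 14, 4, 15]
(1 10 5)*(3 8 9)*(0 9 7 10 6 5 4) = (0 9 3 8 7 10 4)(1 6 5) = [9, 6, 2, 8, 0, 1, 5, 10, 7, 3, 4]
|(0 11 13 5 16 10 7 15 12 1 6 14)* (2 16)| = 13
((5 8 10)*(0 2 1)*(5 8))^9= (8 10)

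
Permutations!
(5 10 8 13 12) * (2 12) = (2 12 5 10 8 13) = [0, 1, 12, 3, 4, 10, 6, 7, 13, 9, 8, 11, 5, 2]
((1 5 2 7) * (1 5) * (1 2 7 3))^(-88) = ((1 2 3)(5 7))^(-88) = (7)(1 3 2)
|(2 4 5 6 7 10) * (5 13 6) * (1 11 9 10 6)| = |(1 11 9 10 2 4 13)(6 7)| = 14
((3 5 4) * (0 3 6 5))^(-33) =(6)(0 3)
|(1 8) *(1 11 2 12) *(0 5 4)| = |(0 5 4)(1 8 11 2 12)| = 15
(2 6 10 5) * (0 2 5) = (0 2 6 10) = [2, 1, 6, 3, 4, 5, 10, 7, 8, 9, 0]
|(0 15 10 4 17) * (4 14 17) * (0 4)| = |(0 15 10 14 17 4)| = 6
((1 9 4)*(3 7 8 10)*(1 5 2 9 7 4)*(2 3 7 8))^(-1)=(1 9 2 7 10 8)(3 5 4)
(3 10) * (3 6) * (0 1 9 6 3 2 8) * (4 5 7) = (0 1 9 6 2 8)(3 10)(4 5 7) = [1, 9, 8, 10, 5, 7, 2, 4, 0, 6, 3]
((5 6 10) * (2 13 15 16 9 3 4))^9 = ((2 13 15 16 9 3 4)(5 6 10))^9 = (2 15 9 4 13 16 3)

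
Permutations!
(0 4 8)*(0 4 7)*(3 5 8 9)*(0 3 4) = (0 7 3 5 8)(4 9) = [7, 1, 2, 5, 9, 8, 6, 3, 0, 4]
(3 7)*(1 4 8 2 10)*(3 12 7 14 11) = [0, 4, 10, 14, 8, 5, 6, 12, 2, 9, 1, 3, 7, 13, 11] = (1 4 8 2 10)(3 14 11)(7 12)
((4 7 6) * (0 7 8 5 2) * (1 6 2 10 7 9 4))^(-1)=(0 2 7 10 5 8 4 9)(1 6)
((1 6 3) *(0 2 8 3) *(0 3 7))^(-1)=(0 7 8 2)(1 3 6)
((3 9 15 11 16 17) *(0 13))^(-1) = (0 13)(3 17 16 11 15 9) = ((0 13)(3 9 15 11 16 17))^(-1)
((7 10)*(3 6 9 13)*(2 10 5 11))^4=((2 10 7 5 11)(3 6 9 13))^4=(13)(2 11 5 7 10)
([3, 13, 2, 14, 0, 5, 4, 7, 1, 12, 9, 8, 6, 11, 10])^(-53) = [10, 8, 2, 9, 14, 5, 3, 7, 11, 4, 6, 13, 0, 1, 12]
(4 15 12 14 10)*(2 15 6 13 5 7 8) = [0, 1, 15, 3, 6, 7, 13, 8, 2, 9, 4, 11, 14, 5, 10, 12] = (2 15 12 14 10 4 6 13 5 7 8)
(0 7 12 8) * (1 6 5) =(0 7 12 8)(1 6 5) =[7, 6, 2, 3, 4, 1, 5, 12, 0, 9, 10, 11, 8]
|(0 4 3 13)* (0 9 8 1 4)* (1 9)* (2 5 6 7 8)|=12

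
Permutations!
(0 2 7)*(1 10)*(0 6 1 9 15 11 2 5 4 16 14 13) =(0 5 4 16 14 13)(1 10 9 15 11 2 7 6) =[5, 10, 7, 3, 16, 4, 1, 6, 8, 15, 9, 2, 12, 0, 13, 11, 14]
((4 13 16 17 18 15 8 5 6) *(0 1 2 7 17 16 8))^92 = (0 1 2 7 17 18 15)(4 8 6 13 5)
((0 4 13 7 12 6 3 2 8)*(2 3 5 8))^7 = ((0 4 13 7 12 6 5 8))^7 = (0 8 5 6 12 7 13 4)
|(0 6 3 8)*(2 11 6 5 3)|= 12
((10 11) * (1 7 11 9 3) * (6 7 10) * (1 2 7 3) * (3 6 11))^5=((11)(1 10 9)(2 7 3))^5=(11)(1 9 10)(2 3 7)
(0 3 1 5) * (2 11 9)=(0 3 1 5)(2 11 9)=[3, 5, 11, 1, 4, 0, 6, 7, 8, 2, 10, 9]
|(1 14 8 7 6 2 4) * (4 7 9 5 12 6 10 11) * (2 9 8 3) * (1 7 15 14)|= |(2 15 14 3)(4 7 10 11)(5 12 6 9)|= 4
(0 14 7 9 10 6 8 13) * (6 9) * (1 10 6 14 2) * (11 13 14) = (0 2 1 10 9 6 8 14 7 11 13) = [2, 10, 1, 3, 4, 5, 8, 11, 14, 6, 9, 13, 12, 0, 7]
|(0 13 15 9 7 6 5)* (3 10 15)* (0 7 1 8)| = 24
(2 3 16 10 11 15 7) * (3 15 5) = (2 15 7)(3 16 10 11 5) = [0, 1, 15, 16, 4, 3, 6, 2, 8, 9, 11, 5, 12, 13, 14, 7, 10]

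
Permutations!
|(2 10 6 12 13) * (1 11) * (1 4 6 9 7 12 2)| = 10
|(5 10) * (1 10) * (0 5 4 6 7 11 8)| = 9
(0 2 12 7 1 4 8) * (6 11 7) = (0 2 12 6 11 7 1 4 8) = [2, 4, 12, 3, 8, 5, 11, 1, 0, 9, 10, 7, 6]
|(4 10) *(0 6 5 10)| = 5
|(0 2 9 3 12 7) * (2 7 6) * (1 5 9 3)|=|(0 7)(1 5 9)(2 3 12 6)|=12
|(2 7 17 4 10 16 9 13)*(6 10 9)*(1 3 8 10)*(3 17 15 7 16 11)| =8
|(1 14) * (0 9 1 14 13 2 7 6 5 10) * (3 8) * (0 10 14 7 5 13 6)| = 18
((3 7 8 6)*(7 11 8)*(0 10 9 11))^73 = (0 11 3 9 6 10 8)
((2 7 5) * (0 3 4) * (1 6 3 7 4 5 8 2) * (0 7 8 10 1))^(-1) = (0 5 3 6 1 10 7 4 2 8)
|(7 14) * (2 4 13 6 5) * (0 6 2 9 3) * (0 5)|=6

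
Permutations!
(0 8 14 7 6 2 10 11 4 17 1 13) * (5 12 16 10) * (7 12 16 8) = (0 7 6 2 5 16 10 11 4 17 1 13)(8 14 12) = [7, 13, 5, 3, 17, 16, 2, 6, 14, 9, 11, 4, 8, 0, 12, 15, 10, 1]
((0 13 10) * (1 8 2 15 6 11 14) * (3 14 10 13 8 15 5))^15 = ((0 8 2 5 3 14 1 15 6 11 10))^15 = (0 3 6 8 14 11 2 1 10 5 15)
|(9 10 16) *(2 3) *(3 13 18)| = 12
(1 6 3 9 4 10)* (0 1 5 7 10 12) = (0 1 6 3 9 4 12)(5 7 10) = [1, 6, 2, 9, 12, 7, 3, 10, 8, 4, 5, 11, 0]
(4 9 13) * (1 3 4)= (1 3 4 9 13)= [0, 3, 2, 4, 9, 5, 6, 7, 8, 13, 10, 11, 12, 1]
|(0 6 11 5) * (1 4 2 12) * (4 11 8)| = 9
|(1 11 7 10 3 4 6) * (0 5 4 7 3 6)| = 6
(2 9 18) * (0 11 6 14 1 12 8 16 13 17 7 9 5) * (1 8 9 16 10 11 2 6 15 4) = (0 2 5)(1 12 9 18 6 14 8 10 11 15 4)(7 16 13 17) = [2, 12, 5, 3, 1, 0, 14, 16, 10, 18, 11, 15, 9, 17, 8, 4, 13, 7, 6]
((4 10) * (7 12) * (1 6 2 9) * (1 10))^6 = (12) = ((1 6 2 9 10 4)(7 12))^6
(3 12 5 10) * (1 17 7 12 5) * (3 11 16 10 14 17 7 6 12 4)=[0, 7, 2, 5, 3, 14, 12, 4, 8, 9, 11, 16, 1, 13, 17, 15, 10, 6]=(1 7 4 3 5 14 17 6 12)(10 11 16)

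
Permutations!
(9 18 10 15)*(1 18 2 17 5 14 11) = (1 18 10 15 9 2 17 5 14 11) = [0, 18, 17, 3, 4, 14, 6, 7, 8, 2, 15, 1, 12, 13, 11, 9, 16, 5, 10]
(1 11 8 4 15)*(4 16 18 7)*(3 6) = [0, 11, 2, 6, 15, 5, 3, 4, 16, 9, 10, 8, 12, 13, 14, 1, 18, 17, 7] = (1 11 8 16 18 7 4 15)(3 6)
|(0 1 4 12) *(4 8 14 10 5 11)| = 9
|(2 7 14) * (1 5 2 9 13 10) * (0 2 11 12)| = 11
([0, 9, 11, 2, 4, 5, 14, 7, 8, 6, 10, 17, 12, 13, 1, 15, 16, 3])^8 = [0, 1, 2, 3, 4, 5, 6, 7, 8, 9, 10, 11, 12, 13, 14, 15, 16, 17]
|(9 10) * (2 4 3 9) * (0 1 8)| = |(0 1 8)(2 4 3 9 10)| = 15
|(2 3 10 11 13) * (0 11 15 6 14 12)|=10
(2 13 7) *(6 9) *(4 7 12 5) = [0, 1, 13, 3, 7, 4, 9, 2, 8, 6, 10, 11, 5, 12] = (2 13 12 5 4 7)(6 9)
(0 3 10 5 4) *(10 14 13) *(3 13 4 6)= (0 13 10 5 6 3 14 4)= [13, 1, 2, 14, 0, 6, 3, 7, 8, 9, 5, 11, 12, 10, 4]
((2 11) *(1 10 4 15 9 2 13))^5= ((1 10 4 15 9 2 11 13))^5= (1 2 4 13 9 10 11 15)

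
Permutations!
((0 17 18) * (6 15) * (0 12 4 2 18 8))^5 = (0 8 17)(2 18 12 4)(6 15)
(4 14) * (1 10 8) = (1 10 8)(4 14) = [0, 10, 2, 3, 14, 5, 6, 7, 1, 9, 8, 11, 12, 13, 4]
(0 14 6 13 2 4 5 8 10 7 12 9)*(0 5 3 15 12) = [14, 1, 4, 15, 3, 8, 13, 0, 10, 5, 7, 11, 9, 2, 6, 12] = (0 14 6 13 2 4 3 15 12 9 5 8 10 7)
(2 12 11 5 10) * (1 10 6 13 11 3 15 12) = (1 10 2)(3 15 12)(5 6 13 11) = [0, 10, 1, 15, 4, 6, 13, 7, 8, 9, 2, 5, 3, 11, 14, 12]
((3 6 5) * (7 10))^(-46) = (10)(3 5 6)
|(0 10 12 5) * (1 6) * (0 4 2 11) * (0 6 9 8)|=|(0 10 12 5 4 2 11 6 1 9 8)|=11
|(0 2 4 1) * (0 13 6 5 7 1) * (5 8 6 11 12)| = 6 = |(0 2 4)(1 13 11 12 5 7)(6 8)|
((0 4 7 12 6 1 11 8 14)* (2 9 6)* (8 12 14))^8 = (14)(1 12 9)(2 6 11)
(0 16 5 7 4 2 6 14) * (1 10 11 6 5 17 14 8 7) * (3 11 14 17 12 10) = (17)(0 16 12 10 14)(1 3 11 6 8 7 4 2 5) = [16, 3, 5, 11, 2, 1, 8, 4, 7, 9, 14, 6, 10, 13, 0, 15, 12, 17]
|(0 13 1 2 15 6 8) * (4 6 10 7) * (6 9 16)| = 12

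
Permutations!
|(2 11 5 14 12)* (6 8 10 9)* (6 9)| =15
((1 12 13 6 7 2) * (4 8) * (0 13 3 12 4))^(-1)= (0 8 4 1 2 7 6 13)(3 12)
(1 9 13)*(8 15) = (1 9 13)(8 15) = [0, 9, 2, 3, 4, 5, 6, 7, 15, 13, 10, 11, 12, 1, 14, 8]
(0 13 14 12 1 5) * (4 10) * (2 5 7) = (0 13 14 12 1 7 2 5)(4 10) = [13, 7, 5, 3, 10, 0, 6, 2, 8, 9, 4, 11, 1, 14, 12]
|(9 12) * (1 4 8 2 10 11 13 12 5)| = |(1 4 8 2 10 11 13 12 9 5)| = 10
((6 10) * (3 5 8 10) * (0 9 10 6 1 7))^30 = (10)(3 8)(5 6)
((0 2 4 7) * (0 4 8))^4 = (0 2 8)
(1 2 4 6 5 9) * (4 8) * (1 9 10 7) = [0, 2, 8, 3, 6, 10, 5, 1, 4, 9, 7] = (1 2 8 4 6 5 10 7)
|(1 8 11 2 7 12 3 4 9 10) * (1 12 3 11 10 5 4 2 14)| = 6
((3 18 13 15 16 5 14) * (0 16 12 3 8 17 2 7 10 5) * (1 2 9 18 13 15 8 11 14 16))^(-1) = (0 16 5 10 7 2 1)(3 12 15 18 9 17 8 13)(11 14)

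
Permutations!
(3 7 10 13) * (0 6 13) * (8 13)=(0 6 8 13 3 7 10)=[6, 1, 2, 7, 4, 5, 8, 10, 13, 9, 0, 11, 12, 3]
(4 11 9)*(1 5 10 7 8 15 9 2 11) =[0, 5, 11, 3, 1, 10, 6, 8, 15, 4, 7, 2, 12, 13, 14, 9] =(1 5 10 7 8 15 9 4)(2 11)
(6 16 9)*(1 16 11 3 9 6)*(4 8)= (1 16 6 11 3 9)(4 8)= [0, 16, 2, 9, 8, 5, 11, 7, 4, 1, 10, 3, 12, 13, 14, 15, 6]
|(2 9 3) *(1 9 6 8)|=6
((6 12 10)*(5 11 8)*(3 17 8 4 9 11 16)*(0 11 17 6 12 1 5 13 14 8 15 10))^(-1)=((0 11 4 9 17 15 10 12)(1 5 16 3 6)(8 13 14))^(-1)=(0 12 10 15 17 9 4 11)(1 6 3 16 5)(8 14 13)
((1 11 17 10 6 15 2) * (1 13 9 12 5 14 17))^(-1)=((1 11)(2 13 9 12 5 14 17 10 6 15))^(-1)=(1 11)(2 15 6 10 17 14 5 12 9 13)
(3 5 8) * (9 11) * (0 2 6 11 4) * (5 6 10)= (0 2 10 5 8 3 6 11 9 4)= [2, 1, 10, 6, 0, 8, 11, 7, 3, 4, 5, 9]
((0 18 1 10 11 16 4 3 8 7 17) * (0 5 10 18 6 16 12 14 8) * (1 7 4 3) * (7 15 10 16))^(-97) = ((0 6 7 17 5 16 3)(1 18 15 10 11 12 14 8 4))^(-97) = (0 6 7 17 5 16 3)(1 15 11 14 4 18 10 12 8)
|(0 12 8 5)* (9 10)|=|(0 12 8 5)(9 10)|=4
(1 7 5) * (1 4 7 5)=(1 5 4 7)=[0, 5, 2, 3, 7, 4, 6, 1]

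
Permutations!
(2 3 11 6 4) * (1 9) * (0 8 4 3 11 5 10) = [8, 9, 11, 5, 2, 10, 3, 7, 4, 1, 0, 6] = (0 8 4 2 11 6 3 5 10)(1 9)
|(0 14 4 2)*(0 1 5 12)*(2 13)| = 8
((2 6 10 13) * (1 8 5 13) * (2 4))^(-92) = (1 4)(2 8)(5 6)(10 13)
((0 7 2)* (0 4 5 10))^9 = ((0 7 2 4 5 10))^9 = (0 4)(2 10)(5 7)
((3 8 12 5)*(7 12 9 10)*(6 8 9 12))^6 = (3 12 6 10)(5 8 7 9) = ((3 9 10 7 6 8 12 5))^6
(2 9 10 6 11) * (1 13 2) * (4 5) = [0, 13, 9, 3, 5, 4, 11, 7, 8, 10, 6, 1, 12, 2] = (1 13 2 9 10 6 11)(4 5)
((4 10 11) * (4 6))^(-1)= ((4 10 11 6))^(-1)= (4 6 11 10)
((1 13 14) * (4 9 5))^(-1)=((1 13 14)(4 9 5))^(-1)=(1 14 13)(4 5 9)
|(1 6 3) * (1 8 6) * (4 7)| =|(3 8 6)(4 7)| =6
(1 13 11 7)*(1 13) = (7 13 11) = [0, 1, 2, 3, 4, 5, 6, 13, 8, 9, 10, 7, 12, 11]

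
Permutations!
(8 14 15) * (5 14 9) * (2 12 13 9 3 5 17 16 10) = (2 12 13 9 17 16 10)(3 5 14 15 8) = [0, 1, 12, 5, 4, 14, 6, 7, 3, 17, 2, 11, 13, 9, 15, 8, 10, 16]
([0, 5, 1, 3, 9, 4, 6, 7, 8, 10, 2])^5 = [0, 2, 10, 3, 5, 1, 6, 7, 8, 4, 9]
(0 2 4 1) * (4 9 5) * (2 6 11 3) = [6, 0, 9, 2, 1, 4, 11, 7, 8, 5, 10, 3] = (0 6 11 3 2 9 5 4 1)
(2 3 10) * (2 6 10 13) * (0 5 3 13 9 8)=(0 5 3 9 8)(2 13)(6 10)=[5, 1, 13, 9, 4, 3, 10, 7, 0, 8, 6, 11, 12, 2]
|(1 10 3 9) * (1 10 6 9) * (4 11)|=10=|(1 6 9 10 3)(4 11)|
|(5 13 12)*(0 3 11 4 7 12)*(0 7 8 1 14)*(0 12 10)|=|(0 3 11 4 8 1 14 12 5 13 7 10)|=12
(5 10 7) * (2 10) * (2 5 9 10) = (7 9 10) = [0, 1, 2, 3, 4, 5, 6, 9, 8, 10, 7]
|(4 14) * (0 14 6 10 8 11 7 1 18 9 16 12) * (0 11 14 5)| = 70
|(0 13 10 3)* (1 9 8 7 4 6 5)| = |(0 13 10 3)(1 9 8 7 4 6 5)| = 28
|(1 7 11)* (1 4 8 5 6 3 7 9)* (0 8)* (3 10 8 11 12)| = 12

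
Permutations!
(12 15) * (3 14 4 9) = [0, 1, 2, 14, 9, 5, 6, 7, 8, 3, 10, 11, 15, 13, 4, 12] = (3 14 4 9)(12 15)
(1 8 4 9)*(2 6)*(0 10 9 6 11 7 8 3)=(0 10 9 1 3)(2 11 7 8 4 6)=[10, 3, 11, 0, 6, 5, 2, 8, 4, 1, 9, 7]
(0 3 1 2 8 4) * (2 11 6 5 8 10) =[3, 11, 10, 1, 0, 8, 5, 7, 4, 9, 2, 6] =(0 3 1 11 6 5 8 4)(2 10)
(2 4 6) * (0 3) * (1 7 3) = (0 1 7 3)(2 4 6) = [1, 7, 4, 0, 6, 5, 2, 3]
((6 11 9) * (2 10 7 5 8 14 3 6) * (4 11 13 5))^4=((2 10 7 4 11 9)(3 6 13 5 8 14))^4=(2 11 7)(3 8 13)(4 10 9)(5 6 14)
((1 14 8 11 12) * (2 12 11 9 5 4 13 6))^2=((1 14 8 9 5 4 13 6 2 12))^2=(1 8 5 13 2)(4 6 12 14 9)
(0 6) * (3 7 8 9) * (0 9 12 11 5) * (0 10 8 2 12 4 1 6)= (1 6 9 3 7 2 12 11 5 10 8 4)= [0, 6, 12, 7, 1, 10, 9, 2, 4, 3, 8, 5, 11]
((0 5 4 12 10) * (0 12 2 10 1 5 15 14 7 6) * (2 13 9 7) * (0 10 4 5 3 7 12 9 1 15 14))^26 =(15)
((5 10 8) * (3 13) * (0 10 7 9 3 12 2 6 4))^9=((0 10 8 5 7 9 3 13 12 2 6 4))^9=(0 2 3 5)(4 12 9 8)(6 13 7 10)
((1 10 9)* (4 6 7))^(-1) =(1 9 10)(4 7 6) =((1 10 9)(4 6 7))^(-1)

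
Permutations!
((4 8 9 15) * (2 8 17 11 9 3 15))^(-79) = (2 8 3 15 4 17 11 9)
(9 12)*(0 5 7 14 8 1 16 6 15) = (0 5 7 14 8 1 16 6 15)(9 12) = [5, 16, 2, 3, 4, 7, 15, 14, 1, 12, 10, 11, 9, 13, 8, 0, 6]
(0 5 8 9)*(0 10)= (0 5 8 9 10)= [5, 1, 2, 3, 4, 8, 6, 7, 9, 10, 0]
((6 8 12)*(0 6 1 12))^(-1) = ((0 6 8)(1 12))^(-1) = (0 8 6)(1 12)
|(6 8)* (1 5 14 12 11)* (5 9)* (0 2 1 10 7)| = 10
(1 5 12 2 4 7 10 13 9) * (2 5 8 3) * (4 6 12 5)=[0, 8, 6, 2, 7, 5, 12, 10, 3, 1, 13, 11, 4, 9]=(1 8 3 2 6 12 4 7 10 13 9)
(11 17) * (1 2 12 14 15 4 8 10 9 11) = [0, 2, 12, 3, 8, 5, 6, 7, 10, 11, 9, 17, 14, 13, 15, 4, 16, 1] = (1 2 12 14 15 4 8 10 9 11 17)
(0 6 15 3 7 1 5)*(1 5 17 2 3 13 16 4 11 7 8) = (0 6 15 13 16 4 11 7 5)(1 17 2 3 8) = [6, 17, 3, 8, 11, 0, 15, 5, 1, 9, 10, 7, 12, 16, 14, 13, 4, 2]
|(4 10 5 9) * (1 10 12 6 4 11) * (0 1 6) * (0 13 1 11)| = 10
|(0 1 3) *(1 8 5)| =5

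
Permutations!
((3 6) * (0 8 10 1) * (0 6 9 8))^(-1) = (1 10 8 9 3 6)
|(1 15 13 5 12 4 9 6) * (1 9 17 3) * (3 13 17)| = |(1 15 17 13 5 12 4 3)(6 9)| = 8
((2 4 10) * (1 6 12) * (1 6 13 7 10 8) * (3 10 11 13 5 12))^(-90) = ((1 5 12 6 3 10 2 4 8)(7 11 13))^(-90) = (13)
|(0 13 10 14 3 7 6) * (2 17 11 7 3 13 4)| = 21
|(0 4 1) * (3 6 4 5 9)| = |(0 5 9 3 6 4 1)| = 7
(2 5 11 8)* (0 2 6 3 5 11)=[2, 1, 11, 5, 4, 0, 3, 7, 6, 9, 10, 8]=(0 2 11 8 6 3 5)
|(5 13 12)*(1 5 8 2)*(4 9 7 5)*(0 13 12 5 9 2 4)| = 8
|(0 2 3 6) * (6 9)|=5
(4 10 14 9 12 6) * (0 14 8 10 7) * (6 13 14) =[6, 1, 2, 3, 7, 5, 4, 0, 10, 12, 8, 11, 13, 14, 9] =(0 6 4 7)(8 10)(9 12 13 14)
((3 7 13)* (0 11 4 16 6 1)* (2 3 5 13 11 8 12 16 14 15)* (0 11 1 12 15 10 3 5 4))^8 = ((0 8 15 2 5 13 4 14 10 3 7 1 11)(6 12 16))^8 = (0 10 2 1 4 8 3 5 11 14 15 7 13)(6 16 12)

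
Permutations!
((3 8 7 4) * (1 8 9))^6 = (9)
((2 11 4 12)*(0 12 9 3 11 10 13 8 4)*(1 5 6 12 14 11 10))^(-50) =(0 14 11)(3 4 13)(8 10 9)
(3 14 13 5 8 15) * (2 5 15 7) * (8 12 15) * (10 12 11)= (2 5 11 10 12 15 3 14 13 8 7)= [0, 1, 5, 14, 4, 11, 6, 2, 7, 9, 12, 10, 15, 8, 13, 3]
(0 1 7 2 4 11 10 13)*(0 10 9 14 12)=(0 1 7 2 4 11 9 14 12)(10 13)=[1, 7, 4, 3, 11, 5, 6, 2, 8, 14, 13, 9, 0, 10, 12]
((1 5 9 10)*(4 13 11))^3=(13)(1 10 9 5)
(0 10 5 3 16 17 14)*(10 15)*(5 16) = [15, 1, 2, 5, 4, 3, 6, 7, 8, 9, 16, 11, 12, 13, 0, 10, 17, 14] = (0 15 10 16 17 14)(3 5)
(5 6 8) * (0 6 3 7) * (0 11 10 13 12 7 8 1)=[6, 0, 2, 8, 4, 3, 1, 11, 5, 9, 13, 10, 7, 12]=(0 6 1)(3 8 5)(7 11 10 13 12)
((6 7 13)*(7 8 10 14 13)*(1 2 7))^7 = (1 2 7)(6 10 13 8 14)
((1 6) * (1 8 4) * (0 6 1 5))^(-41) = ((0 6 8 4 5))^(-41) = (0 5 4 8 6)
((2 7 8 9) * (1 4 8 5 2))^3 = ((1 4 8 9)(2 7 5))^3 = (1 9 8 4)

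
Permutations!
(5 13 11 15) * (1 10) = (1 10)(5 13 11 15) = [0, 10, 2, 3, 4, 13, 6, 7, 8, 9, 1, 15, 12, 11, 14, 5]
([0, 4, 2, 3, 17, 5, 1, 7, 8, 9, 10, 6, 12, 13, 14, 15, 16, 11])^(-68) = [0, 17, 2, 3, 11, 5, 4, 7, 8, 9, 10, 1, 12, 13, 14, 15, 16, 6]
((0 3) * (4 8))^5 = (0 3)(4 8)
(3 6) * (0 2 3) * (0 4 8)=(0 2 3 6 4 8)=[2, 1, 3, 6, 8, 5, 4, 7, 0]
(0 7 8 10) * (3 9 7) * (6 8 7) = (0 3 9 6 8 10) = [3, 1, 2, 9, 4, 5, 8, 7, 10, 6, 0]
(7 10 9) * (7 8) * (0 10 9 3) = (0 10 3)(7 9 8) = [10, 1, 2, 0, 4, 5, 6, 9, 7, 8, 3]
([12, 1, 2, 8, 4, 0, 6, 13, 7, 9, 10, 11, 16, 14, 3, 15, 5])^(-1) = [5, 1, 2, 14, 4, 16, 6, 8, 3, 9, 10, 11, 0, 7, 13, 15, 12]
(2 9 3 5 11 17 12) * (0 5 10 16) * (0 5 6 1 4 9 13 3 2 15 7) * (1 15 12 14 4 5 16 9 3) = (0 6 15 7)(1 5 11 17 14 4 3 10 9 2 13) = [6, 5, 13, 10, 3, 11, 15, 0, 8, 2, 9, 17, 12, 1, 4, 7, 16, 14]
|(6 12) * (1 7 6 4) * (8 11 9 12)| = 8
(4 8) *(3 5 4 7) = (3 5 4 8 7) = [0, 1, 2, 5, 8, 4, 6, 3, 7]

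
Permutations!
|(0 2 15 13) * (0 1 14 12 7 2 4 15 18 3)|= 11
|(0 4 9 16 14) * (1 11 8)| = |(0 4 9 16 14)(1 11 8)| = 15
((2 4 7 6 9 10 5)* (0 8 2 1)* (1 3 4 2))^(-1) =((0 8 1)(3 4 7 6 9 10 5))^(-1) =(0 1 8)(3 5 10 9 6 7 4)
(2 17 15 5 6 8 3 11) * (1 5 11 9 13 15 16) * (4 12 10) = (1 5 6 8 3 9 13 15 11 2 17 16)(4 12 10) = [0, 5, 17, 9, 12, 6, 8, 7, 3, 13, 4, 2, 10, 15, 14, 11, 1, 16]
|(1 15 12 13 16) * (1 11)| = |(1 15 12 13 16 11)| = 6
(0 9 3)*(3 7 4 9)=(0 3)(4 9 7)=[3, 1, 2, 0, 9, 5, 6, 4, 8, 7]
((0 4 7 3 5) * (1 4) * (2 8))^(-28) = (8)(0 4 3)(1 7 5)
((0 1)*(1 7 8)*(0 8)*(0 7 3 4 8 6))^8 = ((0 3 4 8 1 6))^8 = (0 4 1)(3 8 6)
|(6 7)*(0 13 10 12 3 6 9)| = 8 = |(0 13 10 12 3 6 7 9)|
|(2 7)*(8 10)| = 2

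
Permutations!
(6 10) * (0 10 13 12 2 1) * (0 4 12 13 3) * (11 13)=(0 10 6 3)(1 4 12 2)(11 13)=[10, 4, 1, 0, 12, 5, 3, 7, 8, 9, 6, 13, 2, 11]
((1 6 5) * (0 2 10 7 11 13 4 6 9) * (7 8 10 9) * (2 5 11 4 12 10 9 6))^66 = (0 5 1 7 4 2 6 11 13 12 10 8 9)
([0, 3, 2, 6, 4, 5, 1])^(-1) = (1 6 3)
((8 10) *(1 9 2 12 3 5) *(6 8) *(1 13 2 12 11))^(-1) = ((1 9 12 3 5 13 2 11)(6 8 10))^(-1) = (1 11 2 13 5 3 12 9)(6 10 8)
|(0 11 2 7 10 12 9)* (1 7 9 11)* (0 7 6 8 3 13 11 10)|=10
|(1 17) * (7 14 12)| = |(1 17)(7 14 12)| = 6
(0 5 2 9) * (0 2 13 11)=(0 5 13 11)(2 9)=[5, 1, 9, 3, 4, 13, 6, 7, 8, 2, 10, 0, 12, 11]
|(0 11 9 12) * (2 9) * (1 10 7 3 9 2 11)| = 7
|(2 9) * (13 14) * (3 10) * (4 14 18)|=4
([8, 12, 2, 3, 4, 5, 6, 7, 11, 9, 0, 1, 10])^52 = (0 12 11)(1 8 10)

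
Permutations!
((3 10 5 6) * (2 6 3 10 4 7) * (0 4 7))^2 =((0 4)(2 6 10 5 3 7))^2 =(2 10 3)(5 7 6)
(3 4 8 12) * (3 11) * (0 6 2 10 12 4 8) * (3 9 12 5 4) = (0 6 2 10 5 4)(3 8)(9 12 11) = [6, 1, 10, 8, 0, 4, 2, 7, 3, 12, 5, 9, 11]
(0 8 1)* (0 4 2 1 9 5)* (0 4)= [8, 0, 1, 3, 2, 4, 6, 7, 9, 5]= (0 8 9 5 4 2 1)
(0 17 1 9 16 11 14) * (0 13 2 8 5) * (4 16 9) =(0 17 1 4 16 11 14 13 2 8 5) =[17, 4, 8, 3, 16, 0, 6, 7, 5, 9, 10, 14, 12, 2, 13, 15, 11, 1]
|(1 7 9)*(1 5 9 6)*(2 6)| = |(1 7 2 6)(5 9)| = 4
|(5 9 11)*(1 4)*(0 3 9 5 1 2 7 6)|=|(0 3 9 11 1 4 2 7 6)|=9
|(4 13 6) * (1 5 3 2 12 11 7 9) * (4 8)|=8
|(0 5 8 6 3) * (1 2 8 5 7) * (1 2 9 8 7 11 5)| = 8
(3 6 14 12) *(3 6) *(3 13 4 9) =(3 13 4 9)(6 14 12) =[0, 1, 2, 13, 9, 5, 14, 7, 8, 3, 10, 11, 6, 4, 12]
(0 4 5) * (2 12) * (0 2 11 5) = [4, 1, 12, 3, 0, 2, 6, 7, 8, 9, 10, 5, 11] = (0 4)(2 12 11 5)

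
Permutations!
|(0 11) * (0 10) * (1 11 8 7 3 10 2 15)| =20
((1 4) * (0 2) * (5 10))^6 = (10)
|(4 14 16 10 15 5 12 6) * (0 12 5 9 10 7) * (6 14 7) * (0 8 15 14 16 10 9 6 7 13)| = |(0 12 16 7 8 15 6 4 13)(10 14)| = 18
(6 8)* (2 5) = (2 5)(6 8) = [0, 1, 5, 3, 4, 2, 8, 7, 6]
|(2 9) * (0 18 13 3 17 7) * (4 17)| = 14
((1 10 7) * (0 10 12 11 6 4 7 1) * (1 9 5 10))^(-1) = ((0 1 12 11 6 4 7)(5 10 9))^(-1) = (0 7 4 6 11 12 1)(5 9 10)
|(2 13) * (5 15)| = |(2 13)(5 15)| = 2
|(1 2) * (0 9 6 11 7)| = |(0 9 6 11 7)(1 2)| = 10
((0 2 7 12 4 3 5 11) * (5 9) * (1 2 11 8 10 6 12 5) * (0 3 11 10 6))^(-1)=(0 10)(1 9 3 11 4 12 6 8 5 7 2)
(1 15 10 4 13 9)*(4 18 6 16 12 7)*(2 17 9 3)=(1 15 10 18 6 16 12 7 4 13 3 2 17 9)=[0, 15, 17, 2, 13, 5, 16, 4, 8, 1, 18, 11, 7, 3, 14, 10, 12, 9, 6]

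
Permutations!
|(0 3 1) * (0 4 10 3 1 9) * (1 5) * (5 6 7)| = |(0 6 7 5 1 4 10 3 9)| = 9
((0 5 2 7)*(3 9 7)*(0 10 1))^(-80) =(10)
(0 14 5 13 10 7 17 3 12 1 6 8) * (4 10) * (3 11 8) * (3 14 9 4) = (0 9 4 10 7 17 11 8)(1 6 14 5 13 3 12) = [9, 6, 2, 12, 10, 13, 14, 17, 0, 4, 7, 8, 1, 3, 5, 15, 16, 11]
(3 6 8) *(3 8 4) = (8)(3 6 4) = [0, 1, 2, 6, 3, 5, 4, 7, 8]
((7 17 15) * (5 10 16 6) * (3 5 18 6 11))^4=(18)(3 11 16 10 5)(7 17 15)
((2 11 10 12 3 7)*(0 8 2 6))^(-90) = (12)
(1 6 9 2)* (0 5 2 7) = (0 5 2 1 6 9 7) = [5, 6, 1, 3, 4, 2, 9, 0, 8, 7]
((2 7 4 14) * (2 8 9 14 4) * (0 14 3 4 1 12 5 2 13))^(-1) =((0 14 8 9 3 4 1 12 5 2 7 13))^(-1) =(0 13 7 2 5 12 1 4 3 9 8 14)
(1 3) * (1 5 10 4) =[0, 3, 2, 5, 1, 10, 6, 7, 8, 9, 4] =(1 3 5 10 4)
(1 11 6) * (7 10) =(1 11 6)(7 10) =[0, 11, 2, 3, 4, 5, 1, 10, 8, 9, 7, 6]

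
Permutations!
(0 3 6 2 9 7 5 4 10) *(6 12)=(0 3 12 6 2 9 7 5 4 10)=[3, 1, 9, 12, 10, 4, 2, 5, 8, 7, 0, 11, 6]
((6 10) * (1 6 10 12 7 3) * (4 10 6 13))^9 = ((1 13 4 10 6 12 7 3))^9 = (1 13 4 10 6 12 7 3)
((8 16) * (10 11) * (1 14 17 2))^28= (17)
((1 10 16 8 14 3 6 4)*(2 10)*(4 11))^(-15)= (1 14)(2 3)(4 8)(6 10)(11 16)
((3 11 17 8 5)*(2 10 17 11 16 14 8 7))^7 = (2 7 17 10)(3 14 5 16 8)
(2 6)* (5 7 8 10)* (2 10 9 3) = (2 6 10 5 7 8 9 3) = [0, 1, 6, 2, 4, 7, 10, 8, 9, 3, 5]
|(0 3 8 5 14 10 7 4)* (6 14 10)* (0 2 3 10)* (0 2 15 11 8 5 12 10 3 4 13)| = |(0 3 5 2 4 15 11 8 12 10 7 13)(6 14)| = 12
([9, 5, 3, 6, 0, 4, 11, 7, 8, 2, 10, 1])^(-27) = [0, 1, 2, 3, 4, 5, 6, 7, 8, 9, 10, 11]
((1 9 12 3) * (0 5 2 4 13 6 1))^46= (0 1 2 12 13)(3 6 5 9 4)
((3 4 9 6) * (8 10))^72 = (10)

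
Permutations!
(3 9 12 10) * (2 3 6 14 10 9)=(2 3)(6 14 10)(9 12)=[0, 1, 3, 2, 4, 5, 14, 7, 8, 12, 6, 11, 9, 13, 10]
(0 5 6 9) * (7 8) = (0 5 6 9)(7 8) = [5, 1, 2, 3, 4, 6, 9, 8, 7, 0]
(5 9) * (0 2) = [2, 1, 0, 3, 4, 9, 6, 7, 8, 5] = (0 2)(5 9)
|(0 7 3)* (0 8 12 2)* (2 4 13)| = 8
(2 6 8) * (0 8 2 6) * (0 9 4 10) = (0 8 6 2 9 4 10) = [8, 1, 9, 3, 10, 5, 2, 7, 6, 4, 0]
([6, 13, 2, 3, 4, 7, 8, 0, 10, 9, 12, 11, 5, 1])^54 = (13)(0 5 10 6 7 12 8)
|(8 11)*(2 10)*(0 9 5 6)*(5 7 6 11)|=12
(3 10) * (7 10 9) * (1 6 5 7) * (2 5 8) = (1 6 8 2 5 7 10 3 9) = [0, 6, 5, 9, 4, 7, 8, 10, 2, 1, 3]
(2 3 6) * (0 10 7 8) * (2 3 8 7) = [10, 1, 8, 6, 4, 5, 3, 7, 0, 9, 2] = (0 10 2 8)(3 6)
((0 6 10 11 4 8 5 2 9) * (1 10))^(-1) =(0 9 2 5 8 4 11 10 1 6) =((0 6 1 10 11 4 8 5 2 9))^(-1)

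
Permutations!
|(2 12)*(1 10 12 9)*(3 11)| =10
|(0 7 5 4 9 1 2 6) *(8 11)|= |(0 7 5 4 9 1 2 6)(8 11)|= 8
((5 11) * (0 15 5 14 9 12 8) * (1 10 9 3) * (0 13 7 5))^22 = ((0 15)(1 10 9 12 8 13 7 5 11 14 3))^22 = (15)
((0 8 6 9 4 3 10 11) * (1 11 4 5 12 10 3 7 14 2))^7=((0 8 6 9 5 12 10 4 7 14 2 1 11))^7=(0 4 8 7 6 14 9 2 5 1 12 11 10)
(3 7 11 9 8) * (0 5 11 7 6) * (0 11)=[5, 1, 2, 6, 4, 0, 11, 7, 3, 8, 10, 9]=(0 5)(3 6 11 9 8)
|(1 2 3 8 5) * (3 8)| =4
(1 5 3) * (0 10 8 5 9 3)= (0 10 8 5)(1 9 3)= [10, 9, 2, 1, 4, 0, 6, 7, 5, 3, 8]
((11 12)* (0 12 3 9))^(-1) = (0 9 3 11 12)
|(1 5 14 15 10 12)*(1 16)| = 7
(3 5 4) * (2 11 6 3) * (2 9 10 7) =(2 11 6 3 5 4 9 10 7) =[0, 1, 11, 5, 9, 4, 3, 2, 8, 10, 7, 6]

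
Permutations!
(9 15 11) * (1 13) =[0, 13, 2, 3, 4, 5, 6, 7, 8, 15, 10, 9, 12, 1, 14, 11] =(1 13)(9 15 11)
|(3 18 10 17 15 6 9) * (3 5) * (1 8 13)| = 24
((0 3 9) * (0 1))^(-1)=(0 1 9 3)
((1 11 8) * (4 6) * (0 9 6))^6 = (11)(0 6)(4 9)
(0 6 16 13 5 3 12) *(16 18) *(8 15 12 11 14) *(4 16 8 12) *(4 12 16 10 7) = [6, 1, 2, 11, 10, 3, 18, 4, 15, 9, 7, 14, 0, 5, 16, 12, 13, 17, 8] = (0 6 18 8 15 12)(3 11 14 16 13 5)(4 10 7)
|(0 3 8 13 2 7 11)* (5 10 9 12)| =|(0 3 8 13 2 7 11)(5 10 9 12)| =28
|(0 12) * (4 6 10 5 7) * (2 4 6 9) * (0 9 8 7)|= 10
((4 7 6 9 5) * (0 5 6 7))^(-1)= ((0 5 4)(6 9))^(-1)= (0 4 5)(6 9)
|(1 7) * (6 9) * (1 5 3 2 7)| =4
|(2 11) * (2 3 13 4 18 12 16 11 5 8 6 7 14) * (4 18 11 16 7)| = 12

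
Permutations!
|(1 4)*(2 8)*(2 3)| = 6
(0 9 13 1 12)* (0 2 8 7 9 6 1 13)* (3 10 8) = (13)(0 6 1 12 2 3 10 8 7 9) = [6, 12, 3, 10, 4, 5, 1, 9, 7, 0, 8, 11, 2, 13]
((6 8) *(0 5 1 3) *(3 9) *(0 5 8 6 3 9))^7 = ((9)(0 8 3 5 1))^7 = (9)(0 3 1 8 5)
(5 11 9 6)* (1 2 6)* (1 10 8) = [0, 2, 6, 3, 4, 11, 5, 7, 1, 10, 8, 9] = (1 2 6 5 11 9 10 8)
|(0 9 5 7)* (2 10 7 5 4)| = 6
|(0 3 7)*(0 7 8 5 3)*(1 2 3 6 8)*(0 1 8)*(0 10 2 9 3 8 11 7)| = 30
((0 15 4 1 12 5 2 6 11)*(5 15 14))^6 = (1 15)(4 12) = ((0 14 5 2 6 11)(1 12 15 4))^6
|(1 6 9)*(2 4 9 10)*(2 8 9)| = |(1 6 10 8 9)(2 4)| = 10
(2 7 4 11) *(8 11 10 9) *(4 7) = (2 4 10 9 8 11) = [0, 1, 4, 3, 10, 5, 6, 7, 11, 8, 9, 2]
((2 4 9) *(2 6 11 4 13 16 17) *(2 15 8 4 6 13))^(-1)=(4 8 15 17 16 13 9)(6 11)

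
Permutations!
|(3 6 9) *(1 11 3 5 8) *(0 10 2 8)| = |(0 10 2 8 1 11 3 6 9 5)| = 10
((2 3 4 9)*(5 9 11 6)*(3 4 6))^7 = ((2 4 11 3 6 5 9))^7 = (11)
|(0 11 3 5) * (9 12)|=4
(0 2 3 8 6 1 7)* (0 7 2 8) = (0 8 6 1 2 3) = [8, 2, 3, 0, 4, 5, 1, 7, 6]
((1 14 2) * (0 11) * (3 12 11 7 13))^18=(14)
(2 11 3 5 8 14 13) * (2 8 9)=(2 11 3 5 9)(8 14 13)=[0, 1, 11, 5, 4, 9, 6, 7, 14, 2, 10, 3, 12, 8, 13]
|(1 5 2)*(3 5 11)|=|(1 11 3 5 2)|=5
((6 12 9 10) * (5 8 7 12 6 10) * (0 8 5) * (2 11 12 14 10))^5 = ((0 8 7 14 10 2 11 12 9))^5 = (0 2 8 11 7 12 14 9 10)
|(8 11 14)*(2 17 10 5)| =12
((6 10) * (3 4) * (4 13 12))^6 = (3 12)(4 13)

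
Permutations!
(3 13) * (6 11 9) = (3 13)(6 11 9) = [0, 1, 2, 13, 4, 5, 11, 7, 8, 6, 10, 9, 12, 3]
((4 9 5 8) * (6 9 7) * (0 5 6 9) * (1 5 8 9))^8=((0 8 4 7 1 5 9 6))^8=(9)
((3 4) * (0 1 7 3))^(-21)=(0 4 3 7 1)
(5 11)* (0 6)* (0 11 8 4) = (0 6 11 5 8 4) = [6, 1, 2, 3, 0, 8, 11, 7, 4, 9, 10, 5]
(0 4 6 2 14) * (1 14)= [4, 14, 1, 3, 6, 5, 2, 7, 8, 9, 10, 11, 12, 13, 0]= (0 4 6 2 1 14)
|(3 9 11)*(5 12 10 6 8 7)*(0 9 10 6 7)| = 10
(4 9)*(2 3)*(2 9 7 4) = (2 3 9)(4 7) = [0, 1, 3, 9, 7, 5, 6, 4, 8, 2]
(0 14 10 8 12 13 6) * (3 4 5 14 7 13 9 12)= (0 7 13 6)(3 4 5 14 10 8)(9 12)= [7, 1, 2, 4, 5, 14, 0, 13, 3, 12, 8, 11, 9, 6, 10]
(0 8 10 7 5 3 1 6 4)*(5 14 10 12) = (0 8 12 5 3 1 6 4)(7 14 10) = [8, 6, 2, 1, 0, 3, 4, 14, 12, 9, 7, 11, 5, 13, 10]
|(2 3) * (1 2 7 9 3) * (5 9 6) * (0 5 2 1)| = |(0 5 9 3 7 6 2)| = 7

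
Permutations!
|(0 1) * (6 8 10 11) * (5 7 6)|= 6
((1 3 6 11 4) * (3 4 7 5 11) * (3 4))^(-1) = (1 4 6 3)(5 7 11)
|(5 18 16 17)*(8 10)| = |(5 18 16 17)(8 10)| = 4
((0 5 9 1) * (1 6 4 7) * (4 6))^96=((0 5 9 4 7 1))^96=(9)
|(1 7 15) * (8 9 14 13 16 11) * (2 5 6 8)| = |(1 7 15)(2 5 6 8 9 14 13 16 11)| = 9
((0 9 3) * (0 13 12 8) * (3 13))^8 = (0 12 9 8 13)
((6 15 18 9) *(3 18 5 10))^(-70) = ((3 18 9 6 15 5 10))^(-70) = (18)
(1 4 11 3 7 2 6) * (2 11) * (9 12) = [0, 4, 6, 7, 2, 5, 1, 11, 8, 12, 10, 3, 9] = (1 4 2 6)(3 7 11)(9 12)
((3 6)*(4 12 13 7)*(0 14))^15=(0 14)(3 6)(4 7 13 12)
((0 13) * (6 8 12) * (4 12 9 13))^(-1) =(0 13 9 8 6 12 4)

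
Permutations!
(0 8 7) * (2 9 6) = (0 8 7)(2 9 6) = [8, 1, 9, 3, 4, 5, 2, 0, 7, 6]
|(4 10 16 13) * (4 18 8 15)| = |(4 10 16 13 18 8 15)| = 7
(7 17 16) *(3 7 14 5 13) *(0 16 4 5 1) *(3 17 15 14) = (0 16 3 7 15 14 1)(4 5 13 17) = [16, 0, 2, 7, 5, 13, 6, 15, 8, 9, 10, 11, 12, 17, 1, 14, 3, 4]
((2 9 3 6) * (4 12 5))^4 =(4 12 5)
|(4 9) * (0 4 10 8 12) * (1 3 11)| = |(0 4 9 10 8 12)(1 3 11)| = 6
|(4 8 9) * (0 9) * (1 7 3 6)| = 4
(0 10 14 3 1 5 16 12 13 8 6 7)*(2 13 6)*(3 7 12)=[10, 5, 13, 1, 4, 16, 12, 0, 2, 9, 14, 11, 6, 8, 7, 15, 3]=(0 10 14 7)(1 5 16 3)(2 13 8)(6 12)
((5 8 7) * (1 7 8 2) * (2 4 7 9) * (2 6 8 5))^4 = (1 5)(2 8)(4 9)(6 7)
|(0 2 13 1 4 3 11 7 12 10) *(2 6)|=|(0 6 2 13 1 4 3 11 7 12 10)|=11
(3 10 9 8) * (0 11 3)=(0 11 3 10 9 8)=[11, 1, 2, 10, 4, 5, 6, 7, 0, 8, 9, 3]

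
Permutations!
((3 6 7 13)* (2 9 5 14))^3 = ((2 9 5 14)(3 6 7 13))^3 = (2 14 5 9)(3 13 7 6)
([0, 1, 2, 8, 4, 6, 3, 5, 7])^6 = [0, 1, 2, 8, 4, 6, 3, 5, 7]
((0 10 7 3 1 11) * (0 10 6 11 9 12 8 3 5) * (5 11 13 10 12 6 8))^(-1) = ((0 8 3 1 9 6 13 10 7 11 12 5))^(-1) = (0 5 12 11 7 10 13 6 9 1 3 8)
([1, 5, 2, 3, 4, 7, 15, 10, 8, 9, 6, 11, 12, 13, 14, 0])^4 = (0 10 1 6 5 15 7)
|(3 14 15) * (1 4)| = 6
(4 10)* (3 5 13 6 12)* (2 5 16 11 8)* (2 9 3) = (2 5 13 6 12)(3 16 11 8 9)(4 10) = [0, 1, 5, 16, 10, 13, 12, 7, 9, 3, 4, 8, 2, 6, 14, 15, 11]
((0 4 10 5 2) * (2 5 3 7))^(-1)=(0 2 7 3 10 4)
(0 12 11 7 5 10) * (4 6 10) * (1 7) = (0 12 11 1 7 5 4 6 10) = [12, 7, 2, 3, 6, 4, 10, 5, 8, 9, 0, 1, 11]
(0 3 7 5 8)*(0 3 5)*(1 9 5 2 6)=(0 2 6 1 9 5 8 3 7)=[2, 9, 6, 7, 4, 8, 1, 0, 3, 5]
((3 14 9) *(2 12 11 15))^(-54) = ((2 12 11 15)(3 14 9))^(-54) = (2 11)(12 15)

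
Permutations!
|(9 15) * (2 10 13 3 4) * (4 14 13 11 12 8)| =6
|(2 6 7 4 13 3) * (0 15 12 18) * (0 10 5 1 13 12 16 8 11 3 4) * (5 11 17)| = |(0 15 16 8 17 5 1 13 4 12 18 10 11 3 2 6 7)| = 17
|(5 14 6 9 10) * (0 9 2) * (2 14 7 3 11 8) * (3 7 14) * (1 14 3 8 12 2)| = 8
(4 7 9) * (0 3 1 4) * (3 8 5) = [8, 4, 2, 1, 7, 3, 6, 9, 5, 0] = (0 8 5 3 1 4 7 9)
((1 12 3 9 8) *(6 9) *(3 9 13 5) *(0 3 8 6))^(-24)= ((0 3)(1 12 9 6 13 5 8))^(-24)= (1 13 12 5 9 8 6)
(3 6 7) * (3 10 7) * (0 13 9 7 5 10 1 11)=(0 13 9 7 1 11)(3 6)(5 10)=[13, 11, 2, 6, 4, 10, 3, 1, 8, 7, 5, 0, 12, 9]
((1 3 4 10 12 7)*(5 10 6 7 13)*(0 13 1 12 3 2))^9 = (0 1 7 4 10 13 2 12 6 3 5)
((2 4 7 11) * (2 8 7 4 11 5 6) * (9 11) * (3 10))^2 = (2 11 7 6 9 8 5)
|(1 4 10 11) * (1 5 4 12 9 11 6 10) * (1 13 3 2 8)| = 10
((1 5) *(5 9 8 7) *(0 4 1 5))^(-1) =((0 4 1 9 8 7))^(-1) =(0 7 8 9 1 4)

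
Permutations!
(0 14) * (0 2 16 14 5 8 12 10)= (0 5 8 12 10)(2 16 14)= [5, 1, 16, 3, 4, 8, 6, 7, 12, 9, 0, 11, 10, 13, 2, 15, 14]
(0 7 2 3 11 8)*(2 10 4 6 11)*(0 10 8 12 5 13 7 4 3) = [4, 1, 0, 2, 6, 13, 11, 8, 10, 9, 3, 12, 5, 7] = (0 4 6 11 12 5 13 7 8 10 3 2)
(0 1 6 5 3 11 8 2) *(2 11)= (0 1 6 5 3 2)(8 11)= [1, 6, 0, 2, 4, 3, 5, 7, 11, 9, 10, 8]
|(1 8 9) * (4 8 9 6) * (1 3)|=|(1 9 3)(4 8 6)|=3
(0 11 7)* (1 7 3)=[11, 7, 2, 1, 4, 5, 6, 0, 8, 9, 10, 3]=(0 11 3 1 7)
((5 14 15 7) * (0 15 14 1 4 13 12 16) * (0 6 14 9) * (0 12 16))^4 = (0 1 6)(4 14 15)(5 16 12)(7 13 9)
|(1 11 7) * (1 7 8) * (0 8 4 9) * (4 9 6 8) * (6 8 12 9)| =8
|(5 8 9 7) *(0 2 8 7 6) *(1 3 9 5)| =9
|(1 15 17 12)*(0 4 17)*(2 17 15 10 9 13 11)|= |(0 4 15)(1 10 9 13 11 2 17 12)|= 24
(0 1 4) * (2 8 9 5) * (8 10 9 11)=(0 1 4)(2 10 9 5)(8 11)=[1, 4, 10, 3, 0, 2, 6, 7, 11, 5, 9, 8]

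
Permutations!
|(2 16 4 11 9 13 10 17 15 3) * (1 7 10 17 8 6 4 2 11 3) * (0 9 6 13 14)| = 84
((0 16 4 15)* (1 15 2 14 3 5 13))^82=(0 4 14 5 1)(2 3 13 15 16)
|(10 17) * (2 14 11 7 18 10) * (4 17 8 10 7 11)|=|(2 14 4 17)(7 18)(8 10)|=4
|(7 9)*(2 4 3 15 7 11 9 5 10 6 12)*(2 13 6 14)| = 24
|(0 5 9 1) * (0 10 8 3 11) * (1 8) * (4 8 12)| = 8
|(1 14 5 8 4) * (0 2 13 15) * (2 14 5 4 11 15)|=|(0 14 4 1 5 8 11 15)(2 13)|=8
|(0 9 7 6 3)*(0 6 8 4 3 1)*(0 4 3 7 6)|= |(0 9 6 1 4 7 8 3)|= 8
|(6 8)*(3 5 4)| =6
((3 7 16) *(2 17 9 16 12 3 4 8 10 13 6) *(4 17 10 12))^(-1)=((2 10 13 6)(3 7 4 8 12)(9 16 17))^(-1)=(2 6 13 10)(3 12 8 4 7)(9 17 16)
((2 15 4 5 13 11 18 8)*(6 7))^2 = (2 4 13 18)(5 11 8 15) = ((2 15 4 5 13 11 18 8)(6 7))^2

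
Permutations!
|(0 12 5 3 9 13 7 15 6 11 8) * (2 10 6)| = |(0 12 5 3 9 13 7 15 2 10 6 11 8)| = 13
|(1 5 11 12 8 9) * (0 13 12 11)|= 7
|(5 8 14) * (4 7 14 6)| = |(4 7 14 5 8 6)| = 6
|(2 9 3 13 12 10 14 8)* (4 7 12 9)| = |(2 4 7 12 10 14 8)(3 13 9)| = 21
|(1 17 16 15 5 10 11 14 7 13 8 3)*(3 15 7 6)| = |(1 17 16 7 13 8 15 5 10 11 14 6 3)| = 13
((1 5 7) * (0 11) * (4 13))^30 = (13)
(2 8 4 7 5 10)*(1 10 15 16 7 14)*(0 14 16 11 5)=[14, 10, 8, 3, 16, 15, 6, 0, 4, 9, 2, 5, 12, 13, 1, 11, 7]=(0 14 1 10 2 8 4 16 7)(5 15 11)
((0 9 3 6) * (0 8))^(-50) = ((0 9 3 6 8))^(-50) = (9)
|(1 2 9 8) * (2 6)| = |(1 6 2 9 8)| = 5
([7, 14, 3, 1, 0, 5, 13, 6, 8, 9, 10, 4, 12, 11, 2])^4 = [11, 1, 2, 3, 13, 5, 0, 4, 8, 9, 10, 6, 12, 7, 14]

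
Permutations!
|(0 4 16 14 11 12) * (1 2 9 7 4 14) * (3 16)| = |(0 14 11 12)(1 2 9 7 4 3 16)| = 28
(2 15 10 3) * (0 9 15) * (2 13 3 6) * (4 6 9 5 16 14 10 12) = (0 5 16 14 10 9 15 12 4 6 2)(3 13) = [5, 1, 0, 13, 6, 16, 2, 7, 8, 15, 9, 11, 4, 3, 10, 12, 14]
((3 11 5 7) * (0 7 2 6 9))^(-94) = (0 3 5 6)(2 9 7 11)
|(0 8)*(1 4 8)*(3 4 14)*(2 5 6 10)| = 12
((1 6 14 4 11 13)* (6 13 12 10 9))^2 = ((1 13)(4 11 12 10 9 6 14))^2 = (4 12 9 14 11 10 6)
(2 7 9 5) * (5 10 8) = (2 7 9 10 8 5) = [0, 1, 7, 3, 4, 2, 6, 9, 5, 10, 8]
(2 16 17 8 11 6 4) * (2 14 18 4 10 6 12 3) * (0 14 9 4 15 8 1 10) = (0 14 18 15 8 11 12 3 2 16 17 1 10 6)(4 9) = [14, 10, 16, 2, 9, 5, 0, 7, 11, 4, 6, 12, 3, 13, 18, 8, 17, 1, 15]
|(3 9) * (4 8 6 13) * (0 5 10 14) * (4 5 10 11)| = |(0 10 14)(3 9)(4 8 6 13 5 11)| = 6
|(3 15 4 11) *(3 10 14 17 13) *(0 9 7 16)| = 8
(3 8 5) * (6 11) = (3 8 5)(6 11) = [0, 1, 2, 8, 4, 3, 11, 7, 5, 9, 10, 6]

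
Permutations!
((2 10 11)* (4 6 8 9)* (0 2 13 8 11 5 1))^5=(4 9 8 13 11 6)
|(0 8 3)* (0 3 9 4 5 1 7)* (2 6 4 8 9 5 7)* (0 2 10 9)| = |(1 10 9 8 5)(2 6 4 7)| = 20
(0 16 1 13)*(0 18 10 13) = (0 16 1)(10 13 18) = [16, 0, 2, 3, 4, 5, 6, 7, 8, 9, 13, 11, 12, 18, 14, 15, 1, 17, 10]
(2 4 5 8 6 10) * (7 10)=(2 4 5 8 6 7 10)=[0, 1, 4, 3, 5, 8, 7, 10, 6, 9, 2]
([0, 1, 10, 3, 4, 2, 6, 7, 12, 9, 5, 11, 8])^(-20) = [0, 1, 10, 3, 4, 2, 6, 7, 8, 9, 5, 11, 12]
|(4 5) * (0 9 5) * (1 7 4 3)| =|(0 9 5 3 1 7 4)| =7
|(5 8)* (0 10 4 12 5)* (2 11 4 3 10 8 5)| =4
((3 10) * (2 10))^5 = (2 3 10)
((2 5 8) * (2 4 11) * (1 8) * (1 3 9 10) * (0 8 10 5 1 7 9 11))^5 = ((0 8 4)(1 10 7 9 5 3 11 2))^5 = (0 4 8)(1 3 7 2 5 10 11 9)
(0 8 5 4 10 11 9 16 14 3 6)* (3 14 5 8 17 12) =(0 17 12 3 6)(4 10 11 9 16 5) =[17, 1, 2, 6, 10, 4, 0, 7, 8, 16, 11, 9, 3, 13, 14, 15, 5, 12]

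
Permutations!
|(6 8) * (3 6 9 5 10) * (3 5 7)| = |(3 6 8 9 7)(5 10)| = 10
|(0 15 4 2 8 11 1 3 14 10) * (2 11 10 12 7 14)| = 9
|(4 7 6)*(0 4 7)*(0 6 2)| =5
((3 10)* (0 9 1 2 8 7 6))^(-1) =((0 9 1 2 8 7 6)(3 10))^(-1) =(0 6 7 8 2 1 9)(3 10)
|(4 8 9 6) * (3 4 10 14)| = 7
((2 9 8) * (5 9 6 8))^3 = (5 9)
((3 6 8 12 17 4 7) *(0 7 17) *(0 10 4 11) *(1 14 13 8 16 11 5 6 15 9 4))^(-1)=((0 7 3 15 9 4 17 5 6 16 11)(1 14 13 8 12 10))^(-1)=(0 11 16 6 5 17 4 9 15 3 7)(1 10 12 8 13 14)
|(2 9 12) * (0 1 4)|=3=|(0 1 4)(2 9 12)|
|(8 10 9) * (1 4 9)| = 5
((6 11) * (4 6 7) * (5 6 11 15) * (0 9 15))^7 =(0 15 6 9 5)(4 11 7)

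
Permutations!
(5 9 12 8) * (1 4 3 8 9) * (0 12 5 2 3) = (0 12 9 5 1 4)(2 3 8) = [12, 4, 3, 8, 0, 1, 6, 7, 2, 5, 10, 11, 9]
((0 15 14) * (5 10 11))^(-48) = (15)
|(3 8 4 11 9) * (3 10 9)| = |(3 8 4 11)(9 10)| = 4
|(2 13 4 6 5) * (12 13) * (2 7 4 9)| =|(2 12 13 9)(4 6 5 7)| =4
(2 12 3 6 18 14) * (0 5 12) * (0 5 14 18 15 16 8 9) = (18)(0 14 2 5 12 3 6 15 16 8 9) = [14, 1, 5, 6, 4, 12, 15, 7, 9, 0, 10, 11, 3, 13, 2, 16, 8, 17, 18]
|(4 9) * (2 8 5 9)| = 5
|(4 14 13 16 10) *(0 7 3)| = 15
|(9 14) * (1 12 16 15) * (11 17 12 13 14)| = |(1 13 14 9 11 17 12 16 15)| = 9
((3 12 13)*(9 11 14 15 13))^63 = ((3 12 9 11 14 15 13))^63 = (15)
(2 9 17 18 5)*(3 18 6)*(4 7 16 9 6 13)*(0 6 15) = (0 6 3 18 5 2 15)(4 7 16 9 17 13) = [6, 1, 15, 18, 7, 2, 3, 16, 8, 17, 10, 11, 12, 4, 14, 0, 9, 13, 5]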